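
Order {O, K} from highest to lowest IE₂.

After 1 electron has been removed, what remains? O⁺ still has 5 valence electrons; K⁺ is the bare [Ar] core.
Usually core removal costs more than valence removal, but here the competition is close: a tightly held n=2 valence electron can cost more to remove than an n=3 core electron, so the actual values have to decide it.
Tabulated IE_2 (kJ/mol): O 3388, K 3052.
Hence IE_2: K < O.

O > K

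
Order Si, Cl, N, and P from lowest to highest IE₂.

The second ionization energy removes an electron from the +1 ion. For each element: Si⁺ still has 3 valence electrons; Cl⁺ still has 6 valence electrons; N⁺ still has 4 valence electrons; P⁺ still has 4 valence electrons.
All are still removing valence electrons, so compare the +1 ions as you would atoms: IE_2 generally rises across a period (higher Z_eff) and falls down a group (larger shell), subject to the usual subshell exceptions.
Valence configurations: Si⁺ [Ne]3s²3p¹, Cl⁺ [Ne]3s²3p⁴, N⁺ [He]2s²2p², P⁺ [Ne]3s²3p².
Approximate IE_2 values (kJ/mol): Si 1577, Cl 2298, N 2856, P 1907.
So the second ionization energies run Si < P < Cl < N.

Si, P, Cl, N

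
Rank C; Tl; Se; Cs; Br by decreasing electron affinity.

C is in period 2, group 14; Se is in period 4, group 16; Br is in period 4, group 17; Cs is in period 6, group 1; Tl is in period 6, group 13.
Atoms with high Z_eff and room in the valence shell (especially the halogens) have the most exothermic electron affinities.
These span different periods and groups, so the two trends combine.
Cs > Tl: this pair runs against the simple trend — see the exception note.
C > Cs: relative to Cs, both the across-period and down-group shifts push C's electron affinity up.
Se > C: the two effects oppose for this pair; the across-period effect wins (195 vs 122 kJ/mol).
Br > Se: both are in period 4; the period trend gives Br the larger value.
Note the exception: Cs has a higher electron affinity than Tl, contrary to the simple trend — Tl's ns²np¹ configuration gives only a small electron affinity — the sparsely filled np subshell binds an added electron weakly.
Approximate values (kJ/mol): C 122, Se 195, Br 325, Cs 46, Tl 19.
So from highest to lowest: Br > Se > C > Cs > Tl.

Br > Se > C > Cs > Tl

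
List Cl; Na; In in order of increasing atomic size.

Cl < In < Na

Na is in period 3, group 1; Cl is in period 3, group 17; In is in period 5, group 13.
Across a period the added protons contract the valence shell; down a group each new principal shell makes the atom larger.
Here both period and group differ, so the two effects have to be weighed against each other.
In > Cl: relative to Cl, both the across-period and down-group shifts push In's atomic radius up.
Na > In: the two effects oppose for this pair; the across-period effect wins (155 vs 142 pm).
Tabulated atomic radius (pm): Na 155, Cl 99, In 142.
So from smallest to largest: Cl < In < Na.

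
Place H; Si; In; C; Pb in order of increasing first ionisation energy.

H is in period 1, group 1; C is in period 2, group 14; Si is in period 3, group 14; In is in period 5, group 13; Pb is in period 6, group 14.
Removing the outermost electron gets harder across a period and easier down a group.
Here both period and group differ, so the two effects have to be weighed against each other.
Pb > In: period and group pull opposite ways; the across-period shift dominates (716 vs 558 kJ/mol).
Si > Pb: they share group 14; the group trend gives Si the larger value.
C > Si: they share group 14; the group trend gives C the larger value.
H > C: the two effects oppose for this pair; the down-group effect wins (1312 vs 1086 kJ/mol).
For reference (kJ/mol): H 1312, C 1086, Si 786, In 558, Pb 716.
So from lowest to highest: In < Pb < Si < C < H.

In < Pb < Si < C < H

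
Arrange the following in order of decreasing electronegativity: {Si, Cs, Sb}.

Sb > Si > Cs

Si is in period 3, group 14; Sb is in period 5, group 15; Cs is in period 6, group 1.
EN rises left→right (higher Z_eff, smaller atoms) and falls top→bottom (larger, more shielded atoms).
Here both period and group differ, so the two effects have to be weighed against each other.
Si > Cs: both effects reinforce here, so Si is clearly the higher of the two.
Sb > Si: period and group pull opposite ways; the across-period shift dominates (2.05 vs 1.90).
Approximate values (Pauling): Si 1.90, Sb 2.05, Cs 0.79.
So from highest to lowest: Sb > Si > Cs.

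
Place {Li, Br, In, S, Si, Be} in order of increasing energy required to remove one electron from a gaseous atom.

Li is in period 2, group 1; Be is in period 2, group 2; Si is in period 3, group 14; S is in period 3, group 16; Br is in period 4, group 17; In is in period 5, group 13.
First ionization energy rises across a period (greater Z_eff holds electrons more tightly) and falls down a group (valence electrons are farther from the nucleus).
Neither a single period nor a single group — weigh both effects.
In > Li: period and group pull opposite ways; the across-period shift dominates (558 vs 520 kJ/mol).
Si > In: relative to In, both the across-period and down-group shifts push Si's first ionization energy up.
Be > Si: the two effects oppose for this pair; the down-group effect wins (900 vs 786 kJ/mol).
S > Be: the two effects oppose for this pair; the across-period effect wins (1000 vs 900 kJ/mol).
Br > S: period and group pull opposite ways; the across-period shift dominates (1140 vs 1000 kJ/mol).
For reference (kJ/mol): Li 520, Be 900, Si 786, S 1000, Br 1140, In 558.
So from lowest to highest: Li < In < Si < Be < S < Br.

Li < In < Si < Be < S < Br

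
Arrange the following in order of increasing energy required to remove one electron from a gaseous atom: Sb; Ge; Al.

Al is in period 3, group 13; Ge is in period 4, group 14; Sb is in period 5, group 15.
Across a period the outer electron is held more tightly (higher IE₁); down a group it sits in a higher shell, more shielded, and comes off more easily.
These sit on a diagonal, where the across-period and down-group effects partly cancel.
Ge > Al: the two effects oppose for this pair; the across-period effect wins (762 vs 578 kJ/mol).
Sb > Ge: the two effects oppose for this pair; the across-period effect wins (831 vs 762 kJ/mol).
Approximate values (kJ/mol): Al 578, Ge 762, Sb 831.
So from lowest to highest: Al < Ge < Sb.

Al, Ge, Sb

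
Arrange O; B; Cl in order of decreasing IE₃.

Consider each +2 ion: O²⁺ still has 4 valence electrons; B²⁺ still has 1 valence electron; Cl²⁺ still has 5 valence electrons.
All are still removing valence electrons, so compare the +2 ions as you would atoms: IE_3 generally rises across a period (higher Z_eff) and falls down a group (larger shell), subject to the usual subshell exceptions.
Valence configurations: O²⁺ [He]2s²2p², B²⁺ [He]2s¹, Cl²⁺ [Ne]3s²3p³.
The numbers (kJ/mol): O 5300, B 3660, Cl 3822.
Overall IE_3 order: B < Cl < O.

O > Cl > B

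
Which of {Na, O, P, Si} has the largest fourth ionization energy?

Na

After 3 electrons have been removed, what remains? Na³⁺ is already 2 electrons into the core; O³⁺ still has 3 valence electrons; P³⁺ still has 2 valence electrons; Si³⁺ still has 1 valence electron.
Core electrons are held far more tightly than valence electrons, so Na tops the IE_4 order.
Valence configurations: O³⁺ [He]2s²2p¹, P³⁺ [Ne]3s², Si³⁺ [Ne]3s¹.
Tabulated IE_4 (kJ/mol): Na 9543, O 7469, P 4964, Si 4356.
So the fourth ionization energies run Si < P < O < Na.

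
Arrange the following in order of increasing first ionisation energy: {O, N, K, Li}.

Li is in period 2, group 1; N is in period 2, group 15; O is in period 2, group 16; K is in period 4, group 1.
Removing the outermost electron gets harder across a period and easier down a group.
These span different periods and groups, so the two trends combine.
Li > K: they share group 1; the group trend gives Li the larger value.
O > Li: O lies to the right of Li in period 2, so the across-period effect alone puts O higher.
N > O: this pair runs against the simple trend — see the exception note.
Note the exception: N has a higher first ionization energy than O, contrary to the simple trend — pairing an electron in O's 2p⁴ costs repulsion energy, so O ionizes more easily than half-filled N (2p³).
Approximate values (kJ/mol): Li 520, N 1402, O 1314, K 419.
So from lowest to highest: K < Li < O < N.

K < Li < O < N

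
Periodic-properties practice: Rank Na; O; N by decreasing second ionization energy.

After 1 electron has been removed, what remains? Na⁺ is the bare [Ne] core; O⁺ still has 5 valence electrons; N⁺ still has 4 valence electrons.
Pulling an electron out of a noble-gas core costs far more than removing a remaining valence electron, so Na sits at the high end of IE_2.
Valence configurations: O⁺ [He]2s²2p³, N⁺ [He]2s²2p².
The numbers (kJ/mol): Na 4562, O 3388, N 2856.
So the second ionization energies run N < O < Na.

Na, O, N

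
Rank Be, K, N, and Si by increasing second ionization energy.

Si < Be < N < K

Consider each +1 ion: Be⁺ still has 1 valence electron; K⁺ is the bare [Ar] core; N⁺ still has 4 valence electrons; Si⁺ still has 3 valence electrons.
Pulling an electron out of a noble-gas core costs far more than removing a remaining valence electron, so K sits at the high end of IE_2.
Valence configurations: Be⁺ [He]2s¹, N⁺ [He]2s²2p², Si⁺ [Ne]3s²3p¹.
Approximate IE_2 values (kJ/mol): Be 1757, K 3052, N 2856, Si 1577.
So the second ionization energies run Si < Be < N < K.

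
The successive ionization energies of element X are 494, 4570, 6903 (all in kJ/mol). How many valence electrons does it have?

1

Look for the largest jump between consecutive ionization energies: IE2/IE1 ≈ 9.3, far larger than any earlier ratio.
That jump marks the point where a core electron is being removed. So the atom has 1 valence electron.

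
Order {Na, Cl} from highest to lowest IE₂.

The second ionization energy removes an electron from the +1 ion. For each element: Na⁺ is the bare [Ne] core; Cl⁺ still has 6 valence electrons.
Breaking into a closed-shell core is much more expensive than removing a leftover valence electron — Na has the largest IE_2 here.
Approximate IE_2 values (kJ/mol): Na 4562, Cl 2298.
Hence IE_2: Cl < Na.

Na, Cl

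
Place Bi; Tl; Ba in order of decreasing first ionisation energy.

IE₁ increases left→right with effective nuclear charge and decreases top→bottom as the valence shell moves farther out.
All lie in period 6, so first ionization energy increases left to right.
So from highest to lowest: Bi > Tl > Ba.

Bi > Tl > Ba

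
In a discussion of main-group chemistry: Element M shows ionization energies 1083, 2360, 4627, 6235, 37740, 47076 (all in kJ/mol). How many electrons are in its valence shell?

4

Look for the largest jump between consecutive ionization energies: IE5/IE4 ≈ 6.1, far larger than any earlier ratio.
That jump marks the point where a core electron is being removed. So the atom has 4 valence electrons.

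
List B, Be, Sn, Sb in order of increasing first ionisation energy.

Sn < B < Sb < Be

Be is in period 2, group 2; B is in period 2, group 13; Sn is in period 5, group 14; Sb is in period 5, group 15.
IE₁ increases left→right with effective nuclear charge and decreases top→bottom as the valence shell moves farther out.
Here both period and group differ, so the two effects have to be weighed against each other.
B > Sn: period and group pull opposite ways; the down-group shift dominates (801 vs 709 kJ/mol).
Sb > B: period and group pull opposite ways; the across-period shift dominates (831 vs 801 kJ/mol).
Be > Sb: period and group pull opposite ways; the down-group shift dominates (900 vs 831 kJ/mol).
Note the exception: Be has a higher first ionization energy than B, contrary to the simple trend — removing B's lone 2p electron is easier than breaking Be's filled 2s².
Tabulated first ionization energy (kJ/mol): Be 900, B 801, Sn 709, Sb 831.
So from lowest to highest: Sn < B < Sb < Be.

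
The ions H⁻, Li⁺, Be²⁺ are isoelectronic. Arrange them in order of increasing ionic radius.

Be²⁺ < Li⁺ < H⁻

All of these have 2 electrons, so size is governed by nuclear charge alone: the more protons, the stronger the pull on the same electron cloud, and the smaller the ion.
Nuclear charges: Be²⁺ (Z=4), Li⁺ (Z=3), H⁻ (Z=1).
Smallest to largest: Be²⁺ < Li⁺ < H⁻.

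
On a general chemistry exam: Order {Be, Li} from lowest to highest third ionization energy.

The third ionization energy removes an electron from the +2 ion. For each element: Be²⁺ is the bare [He] core; Li²⁺ is already 1 electron into the core.
All of these are removing an electron from a noble-gas core or deeper; the smaller core (lower principal quantum number) is held far more tightly, and within a period the higher nuclear charge binds the same core more tightly.
Approximate IE_3 values (kJ/mol): Be 14849, Li 11815.
So the third ionization energies run Li < Be.

Li < Be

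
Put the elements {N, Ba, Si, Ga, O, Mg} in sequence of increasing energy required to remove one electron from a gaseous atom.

N is in period 2, group 15; O is in period 2, group 16; Mg is in period 3, group 2; Si is in period 3, group 14; Ga is in period 4, group 13; Ba is in period 6, group 2.
Removing the outermost electron gets harder across a period and easier down a group.
These span different periods and groups, so the two trends combine.
Ga > Ba: relative to Ba, both the across-period and down-group shifts push Ga's first ionization energy up.
Mg > Ga: period and group pull opposite ways; the down-group shift dominates (738 vs 579 kJ/mol).
Si > Mg: Si lies to the right of Mg in period 3, so the across-period effect alone puts Si higher.
O > Si: both effects reinforce here, so O is clearly the higher of the two.
N > O: this pair runs against the simple trend — see the exception note.
Note the exception: N has a higher first ionization energy than O, contrary to the simple trend — pairing an electron in O's 2p⁴ costs repulsion energy, so O ionizes more easily than half-filled N (2p³).
Approximate values (kJ/mol): N 1402, O 1314, Mg 738, Si 786, Ga 579, Ba 503.
So from lowest to highest: Ba < Ga < Mg < Si < O < N.

Ba < Ga < Mg < Si < O < N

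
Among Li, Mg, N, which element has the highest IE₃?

Li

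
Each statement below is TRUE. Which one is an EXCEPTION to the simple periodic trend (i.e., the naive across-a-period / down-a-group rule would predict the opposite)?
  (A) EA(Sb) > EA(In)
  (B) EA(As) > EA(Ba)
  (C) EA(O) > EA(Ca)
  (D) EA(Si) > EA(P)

The general trend: electron affinity increases across a period and decreases down a group.
(A) Sb (period 5, group 15) vs In (period 5, group 13): the stated order agrees with the simple trend.
(B) As (period 4, group 15) vs Ba (period 6, group 2): the stated order agrees with the simple trend.
(C) O (period 2, group 16) vs Ca (period 4, group 2): the stated order agrees with the simple trend.
(D) Si (period 3, group 14) vs P (period 3, group 15): the stated order contradicts the simple trend.
The exception is (D): adding an electron to P's half-filled 3p³ is unfavourable, so Si (3p²) has the more exothermic EA.

(D)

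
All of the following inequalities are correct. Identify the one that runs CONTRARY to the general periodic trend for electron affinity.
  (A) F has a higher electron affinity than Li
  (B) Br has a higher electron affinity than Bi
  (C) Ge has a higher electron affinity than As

(C)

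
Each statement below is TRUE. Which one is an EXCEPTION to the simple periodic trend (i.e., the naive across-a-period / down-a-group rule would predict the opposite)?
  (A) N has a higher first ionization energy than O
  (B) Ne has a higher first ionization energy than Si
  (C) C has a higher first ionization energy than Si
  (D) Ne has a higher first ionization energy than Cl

(A)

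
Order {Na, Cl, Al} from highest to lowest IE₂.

The second ionization energy removes an electron from the +1 ion. For each element: Na⁺ is the bare [Ne] core; Cl⁺ still has 6 valence electrons; Al⁺ still has 2 valence electrons.
Core electrons are held far more tightly than valence electrons, so Na tops the IE_2 order.
Valence configurations: Cl⁺ [Ne]3s²3p⁴, Al⁺ [Ne]3s².
The numbers (kJ/mol): Na 4562, Cl 2298, Al 1817.
So the second ionization energies run Al < Cl < Na.

Na > Cl > Al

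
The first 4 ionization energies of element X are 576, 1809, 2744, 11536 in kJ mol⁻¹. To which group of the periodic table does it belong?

Group 13

Look for the largest jump between consecutive ionization energies: IE4/IE3 ≈ 4.2, far larger than any earlier ratio.
That jump marks the point where a core electron is being removed. So the atom has 3 valence electrons.
A main-group element with 3 valence electrons is in group 13.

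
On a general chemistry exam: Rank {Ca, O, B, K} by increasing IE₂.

Ca, B, K, O

After 1 electron has been removed, what remains? Ca⁺ still has 1 valence electron; O⁺ still has 5 valence electrons; B⁺ still has 2 valence electrons; K⁺ is the bare [Ar] core.
Usually core removal costs more than valence removal, but here the competition is close: a tightly held n=2 valence electron can cost more to remove than an n=3 core electron, so the actual values have to decide it.
Valence configurations: Ca⁺ [Ar]4s¹, O⁺ [He]2s²2p³, B⁺ [He]2s².
The numbers (kJ/mol): Ca 1145, O 3388, B 2427, K 3052.
Putting it together, IE_2: Ca < B < K < O.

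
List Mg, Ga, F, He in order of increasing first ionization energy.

He is in period 1, group 18; F is in period 2, group 17; Mg is in period 3, group 2; Ga is in period 4, group 13.
Across a period the outer electron is held more tightly (higher IE₁); down a group it sits in a higher shell, more shielded, and comes off more easily.
These span different periods and groups, so the two trends combine.
Mg > Ga: the two effects oppose for this pair; the down-group effect wins (738 vs 579 kJ/mol).
F > Mg: both effects reinforce here, so F is clearly the higher of the two.
He > F: both effects reinforce here, so He is clearly the higher of the two.
For reference (kJ/mol): He 2372, F 1681, Mg 738, Ga 579.
So from lowest to highest: Ga < Mg < F < He.

Ga, Mg, F, He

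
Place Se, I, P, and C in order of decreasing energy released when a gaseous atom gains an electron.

I, Se, C, P

C is in period 2, group 14; P is in period 3, group 15; Se is in period 4, group 16; I is in period 5, group 17.
Adding an electron releases more energy for atoms nearer the top right (short of the noble gases).
These sit on a diagonal, where the across-period and down-group effects partly cancel.
C > P: period and group pull opposite ways; the down-group shift dominates (122 vs 72 kJ/mol).
Se > C: period and group pull opposite ways; the across-period shift dominates (195 vs 122 kJ/mol).
I > Se: period and group pull opposite ways; the across-period shift dominates (295 vs 195 kJ/mol).
Tabulated electron affinity (kJ/mol): C 122, P 72, Se 195, I 295.
So from highest to lowest: I > Se > C > P.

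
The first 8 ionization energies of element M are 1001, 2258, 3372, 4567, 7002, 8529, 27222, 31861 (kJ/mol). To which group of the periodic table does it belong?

Group 16

Look for the largest jump between consecutive ionization energies: IE7/IE6 ≈ 3.2, far larger than any earlier ratio.
That jump marks the point where a core electron is being removed. So the atom has 6 valence electrons.
A main-group element with 6 valence electrons is in group 16.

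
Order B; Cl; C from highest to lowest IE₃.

IE_3 is the cost of taking one more electron from the +2 cation: B²⁺ still has 1 valence electron; Cl²⁺ still has 5 valence electrons; C²⁺ still has 2 valence electrons.
All are still removing valence electrons, so compare the +2 ions as you would atoms: IE_3 generally rises across a period (higher Z_eff) and falls down a group (larger shell), subject to the usual subshell exceptions.
Valence configurations: B²⁺ [He]2s¹, Cl²⁺ [Ne]3s²3p³, C²⁺ [He]2s².
Approximate IE_3 values (kJ/mol): B 3660, Cl 3822, C 4620.
Hence IE_3: B < Cl < C.

C > Cl > B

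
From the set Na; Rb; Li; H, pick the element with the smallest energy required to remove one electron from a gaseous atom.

H is in period 1, group 1; Li is in period 2, group 1; Na is in period 3, group 1; Rb is in period 5, group 1.
IE₁ increases left→right with effective nuclear charge and decreases top→bottom as the valence shell moves farther out.
All are in group 1, so first ionization energy increases up the group.
The smallest energy required to remove one electron from a gaseous atom among these belongs to Rb.

Rb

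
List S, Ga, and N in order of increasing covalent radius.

N is in period 2, group 15; S is in period 3, group 16; Ga is in period 4, group 13.
Atomic radius shrinks across a period as nuclear charge pulls the same shell inward, and grows down a group as new shells are added.
Here both period and group differ, so the two effects have to be weighed against each other.
S > N: the two effects oppose for this pair; the down-group effect wins (103 vs 71 pm).
Ga > S: both effects reinforce here, so Ga is clearly the larger of the two.
Approximate values (pm): N 71, S 103, Ga 124.
So from smallest to largest: N < S < Ga.

N < S < Ga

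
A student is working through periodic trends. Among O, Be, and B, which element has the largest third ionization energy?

After 2 electrons have been removed, what remains? O²⁺ still has 4 valence electrons; Be²⁺ is the bare [He] core; B²⁺ still has 1 valence electron.
Core electrons are held far more tightly than valence electrons, so Be tops the IE_3 order.
Valence configurations: O²⁺ [He]2s²2p², B²⁺ [He]2s¹.
Approximate IE_3 values (kJ/mol): O 5300, Be 14849, B 3660.
Overall IE_3 order: B < O < Be.

Be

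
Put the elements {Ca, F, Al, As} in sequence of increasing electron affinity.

Adding an electron releases more energy for atoms nearer the top right (short of the noble gases).
Here both period and group differ, so the two effects have to be weighed against each other.
Al > Ca: both effects reinforce here, so Al is clearly the higher of the two.
As > Al: the two effects oppose for this pair; the across-period effect wins (78 vs 42 kJ/mol).
F > As: both effects reinforce here, so F is clearly the higher of the two.
Approximate values (kJ/mol): F 328, Al 42, Ca 2, As 78.
So from lowest to highest: Ca < Al < As < F.

Ca < Al < As < F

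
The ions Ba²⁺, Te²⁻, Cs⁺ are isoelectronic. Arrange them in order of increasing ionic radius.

All of these have 54 electrons, so size is governed by nuclear charge alone: the more protons, the stronger the pull on the same electron cloud, and the smaller the ion.
Nuclear charges: Ba²⁺ (Z=56), Cs⁺ (Z=55), Te²⁻ (Z=52).
Smallest to largest: Ba²⁺ < Cs⁺ < Te²⁻.

Ba²⁺, Cs⁺, Te²⁻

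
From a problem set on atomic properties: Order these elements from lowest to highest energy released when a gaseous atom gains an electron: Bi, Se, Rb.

Rb, Bi, Se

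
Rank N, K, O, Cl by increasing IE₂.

Cl < N < K < O

Consider each +1 ion: N⁺ still has 4 valence electrons; K⁺ is the bare [Ar] core; O⁺ still has 5 valence electrons; Cl⁺ still has 6 valence electrons.
Usually core removal costs more than valence removal, but here the competition is close: a tightly held n=2 valence electron can cost more to remove than an n=3 core electron, so the actual values have to decide it.
Valence configurations: N⁺ [He]2s²2p², O⁺ [He]2s²2p³, Cl⁺ [Ne]3s²3p⁴.
Tabulated IE_2 (kJ/mol): N 2856, K 3052, O 3388, Cl 2298.
Hence IE_2: Cl < N < K < O.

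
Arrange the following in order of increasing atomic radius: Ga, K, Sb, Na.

Na is in period 3, group 1; K is in period 4, group 1; Ga is in period 4, group 13; Sb is in period 5, group 15.
Moving right in a period, electrons are added to the same shell under a stronger nuclear pull, so atoms get smaller; moving down, a new shell is opened and atoms get larger.
Neither a single period nor a single group — weigh both effects.
Sb > Ga: period and group pull opposite ways; the down-group shift dominates (140 vs 124 pm).
Na > Sb: the two effects oppose for this pair; the across-period effect wins (155 vs 140 pm).
K > Na: K sits below Na in group 1, so the down-group effect alone puts K larger.
For reference (pm): Na 155, K 196, Ga 124, Sb 140.
So from smallest to largest: Ga < Sb < Na < K.

Ga < Sb < Na < K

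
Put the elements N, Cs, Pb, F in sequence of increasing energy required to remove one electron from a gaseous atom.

Cs, Pb, N, F

N is in period 2, group 15; F is in period 2, group 17; Cs is in period 6, group 1; Pb is in period 6, group 14.
IE₁ increases left→right with effective nuclear charge and decreases top→bottom as the valence shell moves farther out.
Here both period and group differ, so the two effects have to be weighed against each other.
Pb > Cs: both are in period 6; the period trend gives Pb the larger value.
N > Pb: relative to Pb, both the across-period and down-group shifts push N's first ionization energy up.
F > N: F lies to the right of N in period 2, so the across-period effect alone puts F higher.
Tabulated first ionization energy (kJ/mol): N 1402, F 1681, Cs 376, Pb 716.
So from lowest to highest: Cs < Pb < N < F.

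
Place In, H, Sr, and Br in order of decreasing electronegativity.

Br > H > In > Sr

H is in period 1, group 1; Br is in period 4, group 17; Sr is in period 5, group 2; In is in period 5, group 13.
EN rises left→right (higher Z_eff, smaller atoms) and falls top→bottom (larger, more shielded atoms).
Neither a single period nor a single group — weigh both effects.
In > Sr: both are in period 5; the period trend gives In the larger value.
H > In: the two effects oppose for this pair; the down-group effect wins (2.20 vs 1.78).
Br > H: period and group pull opposite ways; the across-period shift dominates (2.96 vs 2.20).
Approximate values (Pauling): H 2.20, Br 2.96, Sr 0.95, In 1.78.
So from highest to lowest: Br > H > In > Sr.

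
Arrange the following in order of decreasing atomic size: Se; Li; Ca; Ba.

Li is in period 2, group 1; Ca is in period 4, group 2; Se is in period 4, group 16; Ba is in period 6, group 2.
Radius decreases left→right (rising Z_eff, same n) and increases top→bottom (higher n).
Here both period and group differ, so the two effects have to be weighed against each other.
Li > Se: the two effects oppose for this pair; the across-period effect wins (133 vs 116 pm).
Ca > Li: period and group pull opposite ways; the down-group shift dominates (171 vs 133 pm).
Ba > Ca: they share group 2; the group trend gives Ba the larger value.
Approximate values (pm): Li 133, Ca 171, Se 116, Ba 196.
So from largest to smallest: Ba > Ca > Li > Se.

Ba > Ca > Li > Se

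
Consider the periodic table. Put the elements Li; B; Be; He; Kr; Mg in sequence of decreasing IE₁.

He > Kr > Be > B > Mg > Li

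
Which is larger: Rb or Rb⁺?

Forming Rb⁺ removes 1 electron from Rb. Fewer electrons for the same nuclear charge means less shielding and a higher Z_eff on the remaining electrons, and for main-group metals the entire outer shell is lost.
A cation is smaller than its parent atom: Rb⁺ < Rb.

Rb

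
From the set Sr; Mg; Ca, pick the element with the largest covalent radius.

Sr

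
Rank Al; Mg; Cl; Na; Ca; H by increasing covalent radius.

H < Cl < Al < Mg < Na < Ca

H is in period 1, group 1; Na is in period 3, group 1; Mg is in period 3, group 2; Al is in period 3, group 13; Cl is in period 3, group 17; Ca is in period 4, group 2.
Radius decreases left→right (rising Z_eff, same n) and increases top→bottom (higher n).
These span different periods and groups, so the two trends combine.
Cl > H: period and group pull opposite ways; the down-group shift dominates (99 vs 32 pm).
Al > Cl: Al lies to the left of Cl in period 3, so the across-period effect alone puts Al larger.
Mg > Al: Mg lies to the left of Al in period 3, so the across-period effect alone puts Mg larger.
Na > Mg: Na lies to the left of Mg in period 3, so the across-period effect alone puts Na larger.
Ca > Na: the two effects oppose for this pair; the down-group effect wins (171 vs 155 pm).
Approximate values (pm): H 32, Na 155, Mg 139, Al 126, Cl 99, Ca 171.
So from smallest to largest: H < Cl < Al < Mg < Na < Ca.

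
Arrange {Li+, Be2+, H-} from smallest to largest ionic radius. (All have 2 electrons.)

Be2+ < Li+ < H-

All of these have 2 electrons, so size is governed by nuclear charge alone: the more protons, the stronger the pull on the same electron cloud, and the smaller the ion.
Nuclear charges: Be2+ (Z=4), Li+ (Z=3), H- (Z=1).
Smallest to largest: Be2+ < Li+ < H-.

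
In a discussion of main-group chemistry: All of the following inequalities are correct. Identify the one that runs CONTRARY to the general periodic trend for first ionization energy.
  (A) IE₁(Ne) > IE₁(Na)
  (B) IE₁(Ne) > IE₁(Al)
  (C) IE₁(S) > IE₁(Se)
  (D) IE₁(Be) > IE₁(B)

The general trend: first ionization energy increases across a period and decreases down a group.
(A) Ne (period 2, group 18) vs Na (period 3, group 1): the stated order agrees with the simple trend.
(B) Ne (period 2, group 18) vs Al (period 3, group 13): the stated order agrees with the simple trend.
(C) S (period 3, group 16) vs Se (period 4, group 16): the stated order agrees with the simple trend.
(D) Be (period 2, group 2) vs B (period 2, group 13): the stated order contradicts the simple trend.
The exception is (D): removing B's lone 2p electron is easier than breaking Be's filled 2s².

(D)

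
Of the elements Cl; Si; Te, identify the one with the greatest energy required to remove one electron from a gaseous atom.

Cl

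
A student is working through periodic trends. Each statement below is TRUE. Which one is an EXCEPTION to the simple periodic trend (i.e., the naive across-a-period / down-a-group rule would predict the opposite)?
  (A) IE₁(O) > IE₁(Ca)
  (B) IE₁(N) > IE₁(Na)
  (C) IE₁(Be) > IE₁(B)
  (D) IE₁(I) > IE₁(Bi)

The general trend: IE₁ increases across a period and decreases down a group.
(A) O (period 2, group 16) vs Ca (period 4, group 2): the stated order agrees with the simple trend.
(B) N (period 2, group 15) vs Na (period 3, group 1): the stated order agrees with the simple trend.
(C) Be (period 2, group 2) vs B (period 2, group 13): the stated order contradicts the simple trend.
(D) I (period 5, group 17) vs Bi (period 6, group 15): the stated order agrees with the simple trend.
The exception is (C): removing B's lone 2p electron is easier than breaking Be's filled 2s².

(C)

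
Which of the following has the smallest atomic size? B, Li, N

Li is in period 2, group 1; B is in period 2, group 13; N is in period 2, group 15.
Atomic radius shrinks across a period as nuclear charge pulls the same shell inward, and grows down a group as new shells are added.
All lie in period 2, so atomic radius increases right to left.
The smallest atomic size among these belongs to N.

N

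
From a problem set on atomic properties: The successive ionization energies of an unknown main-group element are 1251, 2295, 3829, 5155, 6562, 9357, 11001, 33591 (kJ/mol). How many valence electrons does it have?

7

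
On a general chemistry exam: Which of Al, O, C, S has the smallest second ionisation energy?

Al

The second ionization energy removes an electron from the +1 ion. For each element: Al⁺ still has 2 valence electrons; O⁺ still has 5 valence electrons; C⁺ still has 3 valence electrons; S⁺ still has 5 valence electrons.
All are still removing valence electrons, so compare the +1 ions as you would atoms: IE_2 generally rises across a period (higher Z_eff) and falls down a group (larger shell), subject to the usual subshell exceptions.
Valence configurations: Al⁺ [Ne]3s², O⁺ [He]2s²2p³, C⁺ [He]2s²2p¹, S⁺ [Ne]3s²3p³.
Tabulated IE_2 (kJ/mol): Al 1817, O 3388, C 2353, S 2252.
So the second ionization energies run Al < S < C < O.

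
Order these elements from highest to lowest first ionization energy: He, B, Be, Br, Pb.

He is in period 1, group 18; Be is in period 2, group 2; B is in period 2, group 13; Br is in period 4, group 17; Pb is in period 6, group 14.
IE₁ increases left→right with effective nuclear charge and decreases top→bottom as the valence shell moves farther out.
These span different periods and groups, so the two trends combine.
B > Pb: the two effects oppose for this pair; the down-group effect wins (801 vs 716 kJ/mol).
Be > B: this pair runs against the simple trend — see the exception note.
Br > Be: the two effects oppose for this pair; the across-period effect wins (1140 vs 900 kJ/mol).
He > Br: both effects reinforce here, so He is clearly the higher of the two.
Note the exception: Be has a higher first ionization energy than B, contrary to the simple trend — removing B's lone 2p electron is easier than breaking Be's filled 2s².
Tabulated first ionization energy (kJ/mol): He 2372, Be 900, B 801, Br 1140, Pb 716.
So from highest to lowest: He > Br > Be > B > Pb.

He, Br, Be, B, Pb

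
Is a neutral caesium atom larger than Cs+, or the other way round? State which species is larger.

Cs

Forming Cs+ removes 1 electron from Cs. Fewer electrons for the same nuclear charge means less shielding and a higher Z_eff on the remaining electrons, and for main-group metals the entire outer shell is lost.
A cation is smaller than its parent atom: Cs+ < Cs.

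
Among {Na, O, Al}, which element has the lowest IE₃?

Al

The third ionization energy removes an electron from the +2 ion. For each element: Na²⁺ is already 1 electron into the core; O²⁺ still has 4 valence electrons; Al²⁺ still has 1 valence electron.
Core electrons are held far more tightly than valence electrons, so Na tops the IE_3 order.
Valence configurations: O²⁺ [He]2s²2p², Al²⁺ [Ne]3s¹.
Approximate IE_3 values (kJ/mol): Na 6910, O 5300, Al 2745.
So the third ionization energies run Al < O < Na.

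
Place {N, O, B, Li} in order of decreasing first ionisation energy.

Li is in period 2, group 1; B is in period 2, group 13; N is in period 2, group 15; O is in period 2, group 16.
IE₁ increases left→right with effective nuclear charge and decreases top→bottom as the valence shell moves farther out.
All lie in period 2; the across-period trend (first ionization energy increases left to right) applies, with the exception below.
Note the exception: N has a higher first ionization energy than O, contrary to the simple trend — pairing an electron in O's 2p⁴ costs repulsion energy, so O ionizes more easily than half-filled N (2p³).
For reference (kJ/mol): Li 520, B 801, N 1402, O 1314.
So from highest to lowest: N > O > B > Li.

N > O > B > Li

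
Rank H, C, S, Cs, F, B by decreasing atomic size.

Cs > S > B > C > F > H

Across a period the added protons contract the valence shell; down a group each new principal shell makes the atom larger.
These span different periods and groups, so the two trends combine.
F > H: the two effects oppose for this pair; the down-group effect wins (64 vs 32 pm).
C > F: both are in period 2; the period trend gives C the larger value.
B > C: both are in period 2; the period trend gives B the larger value.
S > B: the two effects oppose for this pair; the down-group effect wins (103 vs 85 pm).
Cs > S: both effects reinforce here, so Cs is clearly the larger of the two.
Approximate values (pm): H 32, B 85, C 75, F 64, S 103, Cs 232.
So from largest to smallest: Cs > S > B > C > F > H.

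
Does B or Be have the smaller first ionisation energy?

Be is in period 2, group 2; B is in period 2, group 13.
Across a period the outer electron is held more tightly (higher IE₁); down a group it sits in a higher shell, more shielded, and comes off more easily.
All lie in period 2; the across-period trend (first ionization energy increases left to right) applies, with the exception below.
Note the exception: Be has a higher first ionization energy than B, contrary to the simple trend — removing B's lone 2p electron is easier than breaking Be's filled 2s².
Approximate values (kJ/mol): Be 900, B 801.
So B has the smaller first ionisation energy (B < Be).

B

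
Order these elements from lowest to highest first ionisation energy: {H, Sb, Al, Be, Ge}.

Al < Ge < Sb < Be < H

H is in period 1, group 1; Be is in period 2, group 2; Al is in period 3, group 13; Ge is in period 4, group 14; Sb is in period 5, group 15.
IE₁ increases left→right with effective nuclear charge and decreases top→bottom as the valence shell moves farther out.
These sit on a diagonal, where the across-period and down-group effects partly cancel.
Ge > Al: period and group pull opposite ways; the across-period shift dominates (762 vs 578 kJ/mol).
Sb > Ge: the two effects oppose for this pair; the across-period effect wins (831 vs 762 kJ/mol).
Be > Sb: the two effects oppose for this pair; the down-group effect wins (900 vs 831 kJ/mol).
H > Be: the two effects oppose for this pair; the down-group effect wins (1312 vs 900 kJ/mol).
Approximate values (kJ/mol): H 1312, Be 900, Al 578, Ge 762, Sb 831.
So from lowest to highest: Al < Ge < Sb < Be < H.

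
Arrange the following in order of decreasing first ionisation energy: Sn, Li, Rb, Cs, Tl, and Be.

Be > Sn > Tl > Li > Rb > Cs

Li is in period 2, group 1; Be is in period 2, group 2; Rb is in period 5, group 1; Sn is in period 5, group 14; Cs is in period 6, group 1; Tl is in period 6, group 13.
Across a period the outer electron is held more tightly (higher IE₁); down a group it sits in a higher shell, more shielded, and comes off more easily.
These span different periods and groups, so the two trends combine.
Rb > Cs: Rb sits above Cs in group 1, so the down-group effect alone puts Rb higher.
Li > Rb: Li sits above Rb in group 1, so the down-group effect alone puts Li higher.
Tl > Li: period and group pull opposite ways; the across-period shift dominates (589 vs 520 kJ/mol).
Sn > Tl: both effects reinforce here, so Sn is clearly the higher of the two.
Be > Sn: period and group pull opposite ways; the down-group shift dominates (900 vs 709 kJ/mol).
Tabulated first ionization energy (kJ/mol): Li 520, Be 900, Rb 403, Sn 709, Cs 376, Tl 589.
So from highest to lowest: Be > Sn > Tl > Li > Rb > Cs.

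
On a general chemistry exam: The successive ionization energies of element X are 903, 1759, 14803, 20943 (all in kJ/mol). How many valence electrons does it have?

Look for the largest jump between consecutive ionization energies: IE3/IE2 ≈ 8.4, far larger than any earlier ratio.
That jump marks the point where a core electron is being removed. So the atom has 2 valence electrons.

2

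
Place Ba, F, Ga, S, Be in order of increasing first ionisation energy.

Removing the outermost electron gets harder across a period and easier down a group.
These span different periods and groups, so the two trends combine.
Ga > Ba: relative to Ba, both the across-period and down-group shifts push Ga's first ionization energy up.
Be > Ga: period and group pull opposite ways; the down-group shift dominates (900 vs 579 kJ/mol).
S > Be: period and group pull opposite ways; the across-period shift dominates (1000 vs 900 kJ/mol).
F > S: both effects reinforce here, so F is clearly the higher of the two.
Tabulated first ionization energy (kJ/mol): Be 900, F 1681, S 1000, Ga 579, Ba 503.
So from lowest to highest: Ba < Ga < Be < S < F.

Ba < Ga < Be < S < F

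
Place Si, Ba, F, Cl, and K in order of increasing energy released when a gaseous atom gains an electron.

F is in period 2, group 17; Si is in period 3, group 14; Cl is in period 3, group 17; K is in period 4, group 1; Ba is in period 6, group 2.
EA tends to increase across a period and decrease down a group, though the pattern is less regular than for IE or radius.
Neither a single period nor a single group — weigh both effects.
K > Ba: period and group pull opposite ways; the down-group shift dominates (48 vs 14 kJ/mol).
Si > K: both effects reinforce here, so Si is clearly the higher of the two.
F > Si: relative to Si, both the across-period and down-group shifts push F's electron affinity up.
Cl > F: this pair runs against the simple trend — see the exception note.
Note the exception: Cl has a higher electron affinity than F, contrary to the simple trend — F's small 2p subshell makes the incoming electron feel strong e⁻–e⁻ repulsion, so Cl actually releases more energy on gaining an electron.
Approximate values (kJ/mol): F 328, Si 134, Cl 349, K 48, Ba 14.
So from lowest to highest: Ba < K < Si < F < Cl.

Ba < K < Si < F < Cl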